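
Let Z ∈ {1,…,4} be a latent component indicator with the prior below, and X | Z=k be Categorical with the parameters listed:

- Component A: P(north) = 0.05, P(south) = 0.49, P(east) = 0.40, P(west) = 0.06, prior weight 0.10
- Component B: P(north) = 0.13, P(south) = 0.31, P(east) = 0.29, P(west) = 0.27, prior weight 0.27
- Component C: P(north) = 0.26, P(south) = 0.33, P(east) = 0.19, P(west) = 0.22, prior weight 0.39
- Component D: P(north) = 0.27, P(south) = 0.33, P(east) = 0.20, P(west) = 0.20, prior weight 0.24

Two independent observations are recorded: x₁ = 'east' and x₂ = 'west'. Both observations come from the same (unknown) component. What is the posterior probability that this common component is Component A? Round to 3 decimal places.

By Bayes' theorem, P(k | x) = π_k f_k(x) / Σ_j π_j f_j(x).
Since both observations come from the same component, the likelihood for component k is f_k(x₁)·f_k(x₂).
  L_A = [P(east | comp) = 0.40] × [0.06] = 0.024
  L_B = [P(east | comp) = 0.29] × [0.27] = 0.0783
  L_C = [P(east | comp) = 0.19] × [0.22] = 0.0418
  L_D = [P(east | comp) = 0.20] × [0.2] = 0.04
Prior × likelihood for each component:
  π_A·L_A = 0.10 × 0.024 = 0.0024
  π_B·L_B = 0.27 × 0.0783 = 0.021141
  π_C·L_C = 0.39 × 0.0418 = 0.016302
  π_D·L_D = 0.24 × 0.04 = 0.0096
Sum: 0.0024 + 0.021141 + 0.016302 + 0.0096 = 0.049443
So the posterior for Component A is 0.0024 / 0.049443 ≈ 0.049.

0.049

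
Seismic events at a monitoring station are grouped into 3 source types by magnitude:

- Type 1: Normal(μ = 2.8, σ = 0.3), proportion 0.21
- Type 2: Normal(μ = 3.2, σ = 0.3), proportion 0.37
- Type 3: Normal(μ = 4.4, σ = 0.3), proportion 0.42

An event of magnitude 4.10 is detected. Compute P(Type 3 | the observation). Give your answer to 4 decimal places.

The responsibility of component k is P(Z=k) f_k(x) divided by Σ_j P(Z=j) f_j(x).
Component likelihoods at x = 4.10:
  p_1 = (1/(0.3·√(2π)))·exp(−(4.10−2.8)²/(2·0.3²)) = 1.329808·exp(-9.38889) = 0.000111236
  p_2 = (1/(0.3·√(2π)))·exp(−(4.10−3.2)²/(2·0.3²)) = 1.329808·exp(-4.50000) = 0.0147728
  p_3 = (1/(0.3·√(2π)))·exp(−(4.10−4.4)²/(2·0.3²)) = 1.329808·exp(-0.50000) = 0.806569
Multiply by the mixture weights:
  P(Z=1)·p_1 = 0.21 × 0.000111236 = 2.33596e-05
  P(Z=2)·p_2 = 0.37 × 0.0147728 = 0.00546595
  P(Z=3)·p_3 = 0.42 × 0.806569 = 0.338759
Normaliser: 2.33596e-05 + 0.00546595 + 0.338759 = 0.344248
Responsibility of Type 3: 0.338759 / 0.344248 ≈ 0.9841

0.9841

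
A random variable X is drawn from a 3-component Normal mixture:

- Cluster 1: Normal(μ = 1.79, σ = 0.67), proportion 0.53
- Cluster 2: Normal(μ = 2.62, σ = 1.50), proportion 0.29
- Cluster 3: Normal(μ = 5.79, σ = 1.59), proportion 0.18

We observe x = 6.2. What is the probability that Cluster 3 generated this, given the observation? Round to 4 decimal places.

0.9072

Posterior ∝ prior × likelihood, so P(k | x) ∝ w_k f_k(x); normalise over all components.
Normal densities:
  f_1 = (1/(0.67·√(2π)))·exp(−(6.2−1.79)²/(2·0.67²)) = 0.595436·exp(-21.66195) = 2.329e-10
  f_2 = (1/(1.50·√(2π)))·exp(−(6.2−2.62)²/(2·1.50²)) = 0.265962·exp(-2.84809) = 0.0154138
  f_3 = (1/(1.59·√(2π)))·exp(−(6.2−5.79)²/(2·1.59²)) = 0.250907·exp(-0.03325) = 0.242703
Multiply by the mixture weights:
  w_1·f_1 = 0.53 × 2.329e-10 = 1.23437e-10
  w_2·f_2 = 0.29 × 0.0154138 = 0.00447
  w_3·f_3 = 0.18 × 0.242703 = 0.0436865
Sum: 1.23437e-10 + 0.00447 + 0.0436865 = 0.0481565
Responsibility of Cluster 3: 0.0436865 / 0.0481565 ≈ 0.9072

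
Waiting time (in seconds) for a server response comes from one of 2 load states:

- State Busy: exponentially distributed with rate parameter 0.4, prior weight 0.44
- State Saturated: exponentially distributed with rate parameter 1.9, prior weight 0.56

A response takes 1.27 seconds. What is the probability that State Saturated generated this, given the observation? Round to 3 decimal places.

0.474

The responsibility of component k is P(Z=k) f_k(x) divided by Σ_j P(Z=j) f_j(x).
Evaluate each component's likelihood at the observed value:
  f_Busy = 0.4·e^(−0.4·1.27) = 0.4·e^(−0.5080) = 0.240679
  f_Saturated = 1.9·e^(−1.9·1.27) = 1.9·e^(−2.4130) = 0.170138
Prior × likelihood for each component:
  P(Z=Busy)·f_Busy = 0.44 × 0.240679 = 0.105899
  P(Z=Saturated)·f_Saturated = 0.56 × 0.170138 = 0.0952772
Normaliser: 0.105899 + 0.0952772 = 0.201176
So the posterior for State Saturated is 0.0952772 / 0.201176 ≈ 0.474.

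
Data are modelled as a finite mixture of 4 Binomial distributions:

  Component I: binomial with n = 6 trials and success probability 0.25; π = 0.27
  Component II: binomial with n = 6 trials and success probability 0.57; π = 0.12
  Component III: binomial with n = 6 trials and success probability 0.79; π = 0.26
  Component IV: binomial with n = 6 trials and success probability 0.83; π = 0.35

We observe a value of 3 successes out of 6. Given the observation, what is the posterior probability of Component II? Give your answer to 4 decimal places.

Apply Bayes' rule: the posterior for each component is proportional to its prior times its likelihood at x.
Binomial probabilities:
  p_I = 0.131836
  p_II = 0.294483
  p_III = 0.0913207
  p_IV = 0.0561838
Prior × likelihood for each component:
  π_I·p_I = 0.27 × 0.131836 = 0.0355957
  π_II·p_II = 0.12 × 0.294483 = 0.0353379
  π_III·p_III = 0.26 × 0.0913207 = 0.0237434
  π_IV·p_IV = 0.35 × 0.0561838 = 0.0196643
Evidence: 0.0355957 + 0.0353379 + 0.0237434 + 0.0196643 = 0.114341
P(Component II | the observation) = 0.0353379 / 0.114341 ≈ 0.3091

0.3091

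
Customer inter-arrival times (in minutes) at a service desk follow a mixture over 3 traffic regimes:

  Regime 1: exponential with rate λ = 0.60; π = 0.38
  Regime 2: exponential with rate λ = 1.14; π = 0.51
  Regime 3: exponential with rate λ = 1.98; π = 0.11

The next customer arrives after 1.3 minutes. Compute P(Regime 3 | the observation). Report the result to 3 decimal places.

Posterior ∝ prior × likelihood, so P(k | x) ∝ P(Z=k) f_k(x); normalise over all components.
Evaluate each component's likelihood at the observed value:
  f_1 = 0.275044
  f_2 = 0.258988
  f_3 = 0.150935
Weight by the priors:
  P(Z=1)·f_1 = 0.38 × 0.275044 = 0.104517
  P(Z=2)·f_2 = 0.51 × 0.258988 = 0.132084
  P(Z=3)·f_3 = 0.11 × 0.150935 = 0.0166029
Sum: 0.104517 + 0.132084 + 0.0166029 = 0.253204
P(Regime 3 | data) = 0.0166029 / 0.253204 ≈ 0.066

0.066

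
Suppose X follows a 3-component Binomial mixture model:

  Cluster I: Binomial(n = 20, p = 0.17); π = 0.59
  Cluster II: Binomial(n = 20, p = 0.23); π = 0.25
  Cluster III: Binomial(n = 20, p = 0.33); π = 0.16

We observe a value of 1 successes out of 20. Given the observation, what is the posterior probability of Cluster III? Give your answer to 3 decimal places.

0.008

The responsibility of component k is P(Z=k) f_k(x) divided by Σ_j P(Z=j) f_j(x).
Evaluate each component's likelihood at the observed value:
  L_I = 0.0986195
  L_II = 0.0320687
  L_III = 0.00327314
Prior × likelihood for each component:
  P(Z=I)·L_I = 0.59 × 0.0986195 = 0.0581855
  P(Z=II)·L_II = 0.25 × 0.0320687 = 0.00801718
  P(Z=III)·L_III = 0.16 × 0.00327314 = 0.000523703
Normaliser: 0.0581855 + 0.00801718 + 0.000523703 = 0.0667264
P(Cluster III | x) ≈ 0.008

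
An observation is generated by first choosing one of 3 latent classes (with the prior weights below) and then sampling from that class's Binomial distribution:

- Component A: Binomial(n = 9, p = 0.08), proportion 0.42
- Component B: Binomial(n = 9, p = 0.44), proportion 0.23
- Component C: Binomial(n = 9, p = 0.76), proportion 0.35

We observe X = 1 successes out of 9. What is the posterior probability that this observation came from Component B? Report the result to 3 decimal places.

0.054

The responsibility of component k is π_k f_k(x) divided by Σ_j π_j f_j(x).
Binomial probabilities:
  L_A = 0.369518
  L_B = 0.0383001
  L_C = 7.52915e-05
Prior × likelihood for each component:
  π_A·L_A = 0.42 × 0.369518 = 0.155197
  π_B·L_B = 0.23 × 0.0383001 = 0.00880901
  π_C·L_C = 0.35 × 7.52915e-05 = 2.6352e-05
Marginal: 0.155197 + 0.00880901 + 2.6352e-05 = 0.164033
So the posterior for Component B is 0.00880901 / 0.164033 ≈ 0.054.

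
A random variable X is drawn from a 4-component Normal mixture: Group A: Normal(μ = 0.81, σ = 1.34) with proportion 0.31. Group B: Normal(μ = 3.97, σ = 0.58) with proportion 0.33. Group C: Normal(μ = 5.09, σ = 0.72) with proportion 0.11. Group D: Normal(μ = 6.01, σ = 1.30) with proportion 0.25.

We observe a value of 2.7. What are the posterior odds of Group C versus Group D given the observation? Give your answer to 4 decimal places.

Only the two components matter; the odds are (π_i f_i(x)) / (π_j f_j(x)).
Normal densities:
  p_A = (1/(1.34·√(2π)))·exp(−(2.7−0.81)²/(2·1.34²)) = 0.297718·exp(-0.99468) = 0.110108
  p_B = (1/(0.58·√(2π)))·exp(−(2.7−3.97)²/(2·0.58²)) = 0.687832·exp(-2.39729) = 0.0625677
  p_C = (1/(0.72·√(2π)))·exp(−(2.7−5.09)²/(2·0.72²)) = 0.554087·exp(-5.50936) = 0.00224334
  p_D = (1/(1.30·√(2π)))·exp(−(2.7−6.01)²/(2·1.30²)) = 0.306879·exp(-3.24145) = 0.0120012
Odds = (0.11/0.25) × (0.00224334/0.0120012) = 0.44 × 0.186927 ≈ 0.0822

0.0822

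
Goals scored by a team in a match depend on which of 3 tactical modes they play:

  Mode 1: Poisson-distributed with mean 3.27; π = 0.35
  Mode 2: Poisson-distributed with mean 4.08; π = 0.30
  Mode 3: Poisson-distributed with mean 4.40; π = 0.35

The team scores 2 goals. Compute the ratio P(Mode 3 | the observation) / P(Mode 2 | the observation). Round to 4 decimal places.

0.9853

The posterior odds equal the prior odds times the likelihood ratio: (w_i/w_j)·(f_i(x)/f_j(x)).
Component likelihoods at x = 2 goals:
  f_1 = e^(−3.27)·3.27^2/2! = 0.203199
  f_2 = e^(−4.08)·4.08^2/2! = 0.140724
  f_3 = e^(−4.40)·4.40^2/2! = 0.118845
0.0415956 / 0.0422173 ≈ 0.9853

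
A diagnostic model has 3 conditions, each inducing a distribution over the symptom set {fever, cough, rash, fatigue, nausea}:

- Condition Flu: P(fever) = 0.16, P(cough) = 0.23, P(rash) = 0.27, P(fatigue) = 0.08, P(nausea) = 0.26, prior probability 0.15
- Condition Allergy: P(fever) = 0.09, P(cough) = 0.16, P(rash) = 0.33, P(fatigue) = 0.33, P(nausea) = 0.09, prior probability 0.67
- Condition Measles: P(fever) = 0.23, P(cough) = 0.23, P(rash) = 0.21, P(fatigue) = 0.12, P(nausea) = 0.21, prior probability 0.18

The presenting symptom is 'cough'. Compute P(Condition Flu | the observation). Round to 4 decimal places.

0.1884

The responsibility of component k is P(Z=k) f_k(x) divided by Σ_j P(Z=j) f_j(x).
Evaluate each component's likelihood at the observed value:
  p_Flu = P(cough | comp) = 0.23
  p_Allergy = P(cough | comp) = 0.16
  p_Measles = P(cough | comp) = 0.23
Weight by the priors:
  P(Z=Flu)·p_Flu = 0.15 × 0.23 = 0.0345
  P(Z=Allergy)·p_Allergy = 0.67 × 0.16 = 0.1072
  P(Z=Measles)·p_Measles = 0.18 × 0.23 = 0.0414
Sum: 0.0345 + 0.1072 + 0.0414 = 0.1831
P(Condition Flu | 'cough') ≈ 0.1884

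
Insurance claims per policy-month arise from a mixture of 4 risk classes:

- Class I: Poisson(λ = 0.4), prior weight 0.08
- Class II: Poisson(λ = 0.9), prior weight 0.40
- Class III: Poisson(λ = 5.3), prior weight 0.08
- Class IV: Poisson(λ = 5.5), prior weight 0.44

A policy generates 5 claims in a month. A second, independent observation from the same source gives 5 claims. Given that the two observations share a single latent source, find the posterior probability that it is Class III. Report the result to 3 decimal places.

By Bayes' theorem, P(k | x) = w_k f_k(x) / Σ_j w_j f_j(x).
Since both observations come from the same component, the likelihood for component k is f_k(x₁)·f_k(x₂).
  L_I = [5.72006e-05] × [5.72006e-05] = 3.27191e-09
  L_II = [0.00200063] × [0.00200063] = 4.00251e-06
  L_III = [0.173955] × [0.173955] = 0.0302604
  L_IV = [0.171401] × [0.171401] = 0.0293782
Prior × likelihood for each component:
  w_I·L_I = 0.08 × 3.27191e-09 = 2.61753e-10
  w_II·L_II = 0.40 × 4.00251e-06 = 1.601e-06
  w_III·L_III = 0.08 × 0.0302604 = 0.00242083
  w_IV·L_IV = 0.44 × 0.0293782 = 0.0129264
Evidence: 2.61753e-10 + 1.601e-06 + 0.00242083 + 0.0129264 = 0.0153488
P(Class III | x₁,x₂) = 0.00242083 / 0.0153488 ≈ 0.158

0.158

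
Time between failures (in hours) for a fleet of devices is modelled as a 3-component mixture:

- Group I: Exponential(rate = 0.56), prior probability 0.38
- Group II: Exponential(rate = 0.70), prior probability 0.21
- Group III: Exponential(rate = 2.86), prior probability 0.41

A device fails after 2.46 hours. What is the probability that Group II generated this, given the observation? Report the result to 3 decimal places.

Posterior ∝ prior × likelihood, so P(k | x) ∝ π_k f_k(x); normalise over all components.
Evaluate each component's likelihood at the observed value:
  L_I = 0.56·e^(−0.56·2.46) = 0.56·e^(−1.3776) = 0.141223
  L_II = 0.70·e^(−0.70·2.46) = 0.70·e^(−1.7220) = 0.125096
  L_III = 2.86·e^(−2.86·2.46) = 2.86·e^(−7.0356) = 0.00251677
Weight by the priors:
  π_I·L_I = 0.38 × 0.141223 = 0.0536646
  π_II·L_II = 0.21 × 0.125096 = 0.0262701
  π_III·L_III = 0.41 × 0.00251677 = 0.00103188
Denominator: 0.0536646 + 0.0262701 + 0.00103188 = 0.0809666
So the posterior for Group II is 0.0262701 / 0.0809666 ≈ 0.324.

0.324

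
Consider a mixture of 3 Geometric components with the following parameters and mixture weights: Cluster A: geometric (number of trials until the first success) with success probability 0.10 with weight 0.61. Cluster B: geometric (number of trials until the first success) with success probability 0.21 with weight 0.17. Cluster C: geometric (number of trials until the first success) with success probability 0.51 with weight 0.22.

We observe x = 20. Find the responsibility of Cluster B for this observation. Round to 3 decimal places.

0.047

P(component k | x) = π_k·f_k(x) / marginal(x), where marginal(x) = Σ_j π_j·f_j(x).
Component likelihoods at x = 20:
  p_A = 0.10·(1−0.10)^19 = 0.10·0.135085 = 0.0135085
  p_B = 0.21·(1−0.21)^19 = 0.21·0.0113479 = 0.00238305
  p_C = 0.51·(1−0.51)^19 = 0.51·1.29935e-06 = 6.62668e-07
Unnormalised posteriors:
  π_A·p_A = 0.61 × 0.0135085 = 0.0082402
  π_B·p_B = 0.17 × 0.00238305 = 0.000405119
  π_C·p_C = 0.22 × 6.62668e-07 = 1.45787e-07
Normaliser: 0.0082402 + 0.000405119 + 1.45787e-07 = 0.00864546
So the posterior for Cluster B is 0.000405119 / 0.00864546 ≈ 0.047.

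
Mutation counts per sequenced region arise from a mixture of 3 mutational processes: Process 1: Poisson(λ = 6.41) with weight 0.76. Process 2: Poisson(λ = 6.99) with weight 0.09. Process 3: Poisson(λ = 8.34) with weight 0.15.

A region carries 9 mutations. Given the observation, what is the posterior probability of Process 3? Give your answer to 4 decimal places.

Posterior ∝ prior × likelihood, so P(k | x) ∝ P(Z=k) f_k(x); normalise over all components.
Evaluate each component's likelihood at the observed value:
  f_1 = 0.0828193
  f_2 = 0.101114
  f_3 = 0.128444
Prior × likelihood for each component:
  P(Z=1)·f_1 = 0.76 × 0.0828193 = 0.0629427
  P(Z=2)·f_2 = 0.09 × 0.101114 = 0.0091003
  P(Z=3)·f_3 = 0.15 × 0.128444 = 0.0192667
Sum: 0.0629427 + 0.0091003 + 0.0192667 = 0.0913096
P(Process 3 | x) = 0.0192667 / 0.0913096 ≈ 0.2110

0.2110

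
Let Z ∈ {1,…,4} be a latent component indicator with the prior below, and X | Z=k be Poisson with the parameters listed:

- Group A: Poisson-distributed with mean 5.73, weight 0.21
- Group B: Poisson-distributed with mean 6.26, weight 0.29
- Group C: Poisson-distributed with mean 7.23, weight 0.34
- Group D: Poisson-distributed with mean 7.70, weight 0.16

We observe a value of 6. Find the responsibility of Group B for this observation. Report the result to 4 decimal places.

0.3095

Posterior ∝ prior × likelihood, so P(k | x) ∝ P(Z=k) f_k(x); normalise over all components.
Component likelihoods at x = 6:
  p_A = e^(−5.73)·5.73^6/6! = 0.15962
  p_B = e^(−6.26)·6.26^6/6! = 0.159746
  p_C = e^(−7.23)·7.23^6/6! = 0.14373
  p_D = e^(−7.70)·7.70^6/6! = 0.131082
Weight by the priors:
  P(Z=A)·p_A = 0.21 × 0.15962 = 0.0335202
  P(Z=B)·p_B = 0.29 × 0.159746 = 0.0463263
  P(Z=C)·p_C = 0.34 × 0.14373 = 0.0488683
  P(Z=D)·p_D = 0.16 × 0.131082 = 0.0209732
Marginal: 0.0335202 + 0.0463263 + 0.0488683 + 0.0209732 = 0.149688
So the posterior for Group B is 0.0463263 / 0.149688 ≈ 0.3095.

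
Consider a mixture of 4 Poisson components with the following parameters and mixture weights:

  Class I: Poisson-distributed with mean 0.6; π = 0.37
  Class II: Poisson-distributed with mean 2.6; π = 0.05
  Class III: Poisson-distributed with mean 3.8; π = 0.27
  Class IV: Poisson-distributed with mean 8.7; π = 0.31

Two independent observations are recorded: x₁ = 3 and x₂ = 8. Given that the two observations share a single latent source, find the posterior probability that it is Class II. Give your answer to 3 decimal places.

0.020

P(component k | x) = P(Z=k)·f_k(x) / marginal(x), where marginal(x) = Σ_j P(Z=j)·f_j(x).
Since both observations come from the same component, the likelihood for component k is f_k(x₁)·f_k(x₂).
  f_I = [e^(−0.6)·0.6^3/3! = 0.0197572] × [2.28619e-07] = 4.51688e-09
  f_II = [e^(−2.6)·2.6^3/3! = 0.217572] × [0.00384681] = 0.000836958
  f_III = [e^(−3.8)·3.8^3/3! = 0.204588] × [0.0241229] = 0.00493526
  f_IV = [e^(−8.7)·8.7^3/3! = 0.0182829] × [0.135604] = 0.00247923
Multiply by the mixture weights:
  P(Z=I)·f_I = 0.37 × 4.51688e-09 = 1.67125e-09
  P(Z=II)·f_II = 0.05 × 0.000836958 = 4.18479e-05
  P(Z=III)·f_III = 0.27 × 0.00493526 = 0.00133252
  P(Z=IV)·f_IV = 0.31 × 0.00247923 = 0.00076856
Evidence: 1.67125e-09 + 4.18479e-05 + 0.00133252 + 0.00076856 = 0.00214293
P(Class II | x₁, x₂) ≈ 0.020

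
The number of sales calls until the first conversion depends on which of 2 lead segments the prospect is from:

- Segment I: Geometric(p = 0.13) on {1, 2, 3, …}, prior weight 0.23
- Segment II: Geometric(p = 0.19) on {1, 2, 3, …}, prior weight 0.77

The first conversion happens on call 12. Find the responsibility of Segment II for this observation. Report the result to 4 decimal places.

0.6903

P(component k | x) = π_k·f_k(x) / marginal(x), where marginal(x) = Σ_j π_j·f_j(x).
Geometric probabilities:
  p_I = 0.0280967
  p_II = 0.0187106
Multiply by the mixture weights:
  π_I·p_I = 0.23 × 0.0280967 = 0.00646224
  π_II·p_II = 0.77 × 0.0187106 = 0.0144072
Marginal: 0.00646224 + 0.0144072 = 0.0208694
P(Segment II | 12) ≈ 0.6903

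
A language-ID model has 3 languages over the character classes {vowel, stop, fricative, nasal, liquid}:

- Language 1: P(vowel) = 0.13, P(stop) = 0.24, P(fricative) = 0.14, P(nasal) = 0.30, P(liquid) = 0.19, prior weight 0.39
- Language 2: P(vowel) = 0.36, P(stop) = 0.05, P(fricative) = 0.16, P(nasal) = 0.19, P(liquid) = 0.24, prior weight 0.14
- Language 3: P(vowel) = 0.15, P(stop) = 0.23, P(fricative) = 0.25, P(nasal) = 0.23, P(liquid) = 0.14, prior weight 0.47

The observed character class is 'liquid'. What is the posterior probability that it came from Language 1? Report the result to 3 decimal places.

Apply Bayes' rule: the posterior for each component is proportional to its prior times its likelihood at x.
Component likelihoods at x = 'liquid':
  f_1 = P(liquid | comp) = 0.19
  f_2 = P(liquid | comp) = 0.24
  f_3 = P(liquid | comp) = 0.14
Unnormalised posteriors:
  π_1·f_1 = 0.39 × 0.19 = 0.0741
  π_2·f_2 = 0.14 × 0.24 = 0.0336
  π_3·f_3 = 0.47 × 0.14 = 0.0658
Evidence: 0.0741 + 0.0336 + 0.0658 = 0.1735
Responsibility of Language 1: 0.0741 / 0.1735 ≈ 0.427

0.427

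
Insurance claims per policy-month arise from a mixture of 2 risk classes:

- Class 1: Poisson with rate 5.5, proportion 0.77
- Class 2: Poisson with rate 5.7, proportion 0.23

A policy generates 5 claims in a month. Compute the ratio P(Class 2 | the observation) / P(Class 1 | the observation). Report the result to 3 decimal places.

0.292

Posterior odds = (P(Z=i) f_i(x)) / (P(Z=j) f_j(x)); the normalising sum cancels.
Component likelihoods at x = 5 claims:
  f_1 = 0.171401
  f_2 = 0.16777
Odds = (0.23/0.77) × (0.16777/0.171401) = 0.298701 × 0.978818 ≈ 0.292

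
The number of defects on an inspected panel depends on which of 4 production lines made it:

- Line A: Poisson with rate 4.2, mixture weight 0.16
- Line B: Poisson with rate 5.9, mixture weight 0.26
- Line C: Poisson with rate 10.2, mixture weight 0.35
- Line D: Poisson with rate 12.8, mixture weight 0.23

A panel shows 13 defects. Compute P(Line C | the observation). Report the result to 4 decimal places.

0.5050

Apply Bayes' rule: the posterior for each component is proportional to its prior times its likelihood at x.
Component likelihoods at x = 13 defects:
  f_A = e^(−4.2)·4.2^13/13! = 0.000304736
  f_B = e^(−5.9)·5.9^13/13! = 0.00461805
  f_C = e^(−10.2)·10.2^13/13! = 0.0772179
  f_D = e^(−12.8)·12.8^13/13! = 0.109769
Weight by the priors:
  π_A·f_A = 0.16 × 0.000304736 = 4.87577e-05
  π_B·f_B = 0.26 × 0.00461805 = 0.00120069
  π_C·f_C = 0.35 × 0.0772179 = 0.0270263
  π_D·f_D = 0.23 × 0.109769 = 0.0252469
Marginal: 4.87577e-05 + 0.00120069 + 0.0270263 + 0.0252469 = 0.0535226
P(Line C | 13 defects) = 0.0270263 / 0.0535226 ≈ 0.5050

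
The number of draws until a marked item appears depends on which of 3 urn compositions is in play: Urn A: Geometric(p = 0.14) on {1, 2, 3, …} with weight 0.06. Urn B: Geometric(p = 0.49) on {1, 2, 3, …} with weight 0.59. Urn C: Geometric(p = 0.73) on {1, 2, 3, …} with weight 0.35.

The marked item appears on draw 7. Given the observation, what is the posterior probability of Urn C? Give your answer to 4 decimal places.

By Bayes' theorem, P(k | x) = π_k f_k(x) / Σ_j π_j f_j(x).
Component likelihoods at x = 7:
  p_A = 0.14·(1−0.14)^6 = 0.14·0.404567 = 0.0566394
  p_B = 0.49·(1−0.49)^6 = 0.49·0.0175963 = 0.00862218
  p_C = 0.73·(1−0.73)^6 = 0.73·0.00038742 = 0.000282817
Multiply by the mixture weights:
  π_A·p_A = 0.06 × 0.0566394 = 0.00339836
  π_B·p_B = 0.59 × 0.00862218 = 0.00508709
  π_C·p_C = 0.35 × 0.000282817 = 9.89859e-05
Sum: 0.00339836 + 0.00508709 + 9.89859e-05 = 0.00858444
P(Urn C | x) = 9.89859e-05 / 0.00858444 ≈ 0.0115

0.0115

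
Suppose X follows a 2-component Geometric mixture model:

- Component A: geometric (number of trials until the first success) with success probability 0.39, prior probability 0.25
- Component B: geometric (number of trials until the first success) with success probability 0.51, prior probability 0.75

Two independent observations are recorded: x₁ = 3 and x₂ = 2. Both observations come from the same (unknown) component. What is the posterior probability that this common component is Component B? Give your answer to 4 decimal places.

0.7267

Posterior ∝ prior × likelihood, so P(k | x) ∝ P(Z=k) f_k(x); normalise over all components.
Since both observations come from the same component, the likelihood for component k is f_k(x₁)·f_k(x₂).
  p_A = [0.39·(1−0.39)^2 = 0.39·0.3721 = 0.145119] × [0.2379] = 0.0345238
  p_B = [0.51·(1−0.51)^2 = 0.51·0.2401 = 0.122451] × [0.2499] = 0.0306005
Multiply by the mixture weights:
  P(Z=A)·p_A = 0.25 × 0.0345238 = 0.00863095
  P(Z=B)·p_B = 0.75 × 0.0306005 = 0.0229504
Denominator: 0.00863095 + 0.0229504 = 0.0315813
So the posterior for Component B is 0.0229504 / 0.0315813 ≈ 0.7267.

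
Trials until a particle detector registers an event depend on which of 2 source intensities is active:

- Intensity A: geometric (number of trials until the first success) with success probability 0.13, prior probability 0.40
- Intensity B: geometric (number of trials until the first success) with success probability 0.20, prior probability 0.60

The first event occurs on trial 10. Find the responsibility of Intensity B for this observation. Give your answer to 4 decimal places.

0.5203

P(component k | x) = w_k·f_k(x) / marginal(x), where marginal(x) = Σ_j w_j·f_j(x).
Geometric probabilities:
  f_A = 0.0371207
  f_B = 0.0268435
Prior × likelihood for each component:
  w_A·f_A = 0.40 × 0.0371207 = 0.0148483
  w_B·f_B = 0.60 × 0.0268435 = 0.0161061
Evidence: 0.0148483 + 0.0161061 = 0.0309544
Responsibility of Intensity B: 0.0161061 / 0.0309544 ≈ 0.5203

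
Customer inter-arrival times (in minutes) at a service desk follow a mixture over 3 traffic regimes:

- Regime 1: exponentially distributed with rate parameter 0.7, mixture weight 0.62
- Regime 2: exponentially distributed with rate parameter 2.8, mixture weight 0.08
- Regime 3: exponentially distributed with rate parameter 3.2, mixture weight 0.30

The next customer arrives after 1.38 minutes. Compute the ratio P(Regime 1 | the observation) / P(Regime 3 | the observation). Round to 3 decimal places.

14.241

Posterior odds = (w_i f_i(x)) / (w_j f_j(x)); the normalising sum cancels.
Component likelihoods at x = 1.38 minutes:
  L_1 = 0.266422
  L_2 = 0.0587549
  L_3 = 0.0386639
Odds = (0.62/0.30) × (0.266422/0.0386639) = 2.06667 × 6.89071 ≈ 14.241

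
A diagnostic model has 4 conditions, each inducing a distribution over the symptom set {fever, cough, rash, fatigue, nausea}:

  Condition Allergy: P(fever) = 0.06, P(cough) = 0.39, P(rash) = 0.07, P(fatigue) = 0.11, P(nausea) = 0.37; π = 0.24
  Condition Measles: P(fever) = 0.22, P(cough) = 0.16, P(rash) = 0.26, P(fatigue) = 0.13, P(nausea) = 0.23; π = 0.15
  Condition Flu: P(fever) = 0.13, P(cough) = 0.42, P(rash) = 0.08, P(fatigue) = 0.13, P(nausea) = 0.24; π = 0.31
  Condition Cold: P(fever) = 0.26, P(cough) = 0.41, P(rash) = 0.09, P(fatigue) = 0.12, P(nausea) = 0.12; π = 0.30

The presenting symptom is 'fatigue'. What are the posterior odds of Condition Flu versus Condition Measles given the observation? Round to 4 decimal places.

The posterior odds equal the prior odds times the likelihood ratio: (π_i/π_j)·(f_i(x)/f_j(x)).
Evaluate each component's likelihood at the observed value:
  p_Allergy = P(fatigue | comp) = 0.11
  p_Measles = P(fatigue | comp) = 0.13
  p_Flu = P(fatigue | comp) = 0.13
  p_Cold = P(fatigue | comp) = 0.12
0.0403 / 0.0195 ≈ 2.0667

2.0667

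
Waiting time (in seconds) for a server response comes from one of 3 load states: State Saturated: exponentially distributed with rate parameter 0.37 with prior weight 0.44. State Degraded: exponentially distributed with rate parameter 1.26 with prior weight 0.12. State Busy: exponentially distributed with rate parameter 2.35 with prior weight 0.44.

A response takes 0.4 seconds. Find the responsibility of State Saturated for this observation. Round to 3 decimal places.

The responsibility of component k is P(Z=k) f_k(x) divided by Σ_j P(Z=j) f_j(x).
Exponential densities:
  f_Saturated = 0.37·e^(−0.37·0.4) = 0.37·e^(−0.1480) = 0.3191
  f_Degraded = 1.26·e^(−1.26·0.4) = 1.26·e^(−0.5040) = 0.761178
  f_Busy = 2.35·e^(−2.35·0.4) = 2.35·e^(−0.9400) = 0.917975
Unnormalised posteriors:
  P(Z=Saturated)·f_Saturated = 0.44 × 0.3191 = 0.140404
  P(Z=Degraded)·f_Degraded = 0.12 × 0.761178 = 0.0913413
  P(Z=Busy)·f_Busy = 0.44 × 0.917975 = 0.403909
Evidence: 0.140404 + 0.0913413 + 0.403909 = 0.635654
So the posterior for State Saturated is 0.140404 / 0.635654 ≈ 0.221.

0.221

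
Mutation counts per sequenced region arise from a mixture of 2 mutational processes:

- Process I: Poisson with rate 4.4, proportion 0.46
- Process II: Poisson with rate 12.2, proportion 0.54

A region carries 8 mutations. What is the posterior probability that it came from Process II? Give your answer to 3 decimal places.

0.627

Apply Bayes' rule: the posterior for each component is proportional to its prior times its likelihood at x.
Evaluate each component's likelihood at the observed value:
  L_I = e^(−4.4)·4.4^8/8! = 0.0427765
  L_II = e^(−12.2)·12.2^8/8! = 0.0612302
Unnormalised posteriors:
  π_I·L_I = 0.46 × 0.0427765 = 0.0196772
  π_II·L_II = 0.54 × 0.0612302 = 0.0330643
Denominator: 0.0196772 + 0.0330643 = 0.0527415
So the posterior for Process II is 0.0330643 / 0.0527415 ≈ 0.627.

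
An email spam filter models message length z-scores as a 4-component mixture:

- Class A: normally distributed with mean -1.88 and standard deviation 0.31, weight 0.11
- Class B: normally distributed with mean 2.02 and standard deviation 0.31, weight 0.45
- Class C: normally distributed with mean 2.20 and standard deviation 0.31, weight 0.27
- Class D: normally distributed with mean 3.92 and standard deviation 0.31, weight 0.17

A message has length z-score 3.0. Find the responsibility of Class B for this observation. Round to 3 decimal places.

P(component k | x) = π_k·f_k(x) / marginal(x), where marginal(x) = Σ_j π_j·f_j(x).
Evaluate each component's likelihood at the observed value:
  L_A = (1/(0.31·√(2π)))·exp(−(3.0−-1.88)²/(2·0.31²)) = 1.286911·exp(-123.90427) = 1.98888e-54
  L_B = (1/(0.31·√(2π)))·exp(−(3.0−2.02)²/(2·0.31²)) = 1.286911·exp(-4.99688) = 0.00869825
  L_C = (1/(0.31·√(2π)))·exp(−(3.0−2.20)²/(2·0.31²)) = 1.286911·exp(-3.32986) = 0.0460688
  L_D = (1/(0.31·√(2π)))·exp(−(3.0−3.92)²/(2·0.31²)) = 1.286911·exp(-4.40375) = 0.0157408
Prior × likelihood for each component:
  π_A·L_A = 0.11 × 1.98888e-54 = 2.18777e-55
  π_B·L_B = 0.45 × 0.00869825 = 0.00391421
  π_C·L_C = 0.27 × 0.0460688 = 0.0124386
  π_D·L_D = 0.17 × 0.0157408 = 0.00267593
Denominator: 2.18777e-55 + 0.00391421 + 0.0124386 + 0.00267593 = 0.0190287
P(Class B | data) ≈ 0.206

0.206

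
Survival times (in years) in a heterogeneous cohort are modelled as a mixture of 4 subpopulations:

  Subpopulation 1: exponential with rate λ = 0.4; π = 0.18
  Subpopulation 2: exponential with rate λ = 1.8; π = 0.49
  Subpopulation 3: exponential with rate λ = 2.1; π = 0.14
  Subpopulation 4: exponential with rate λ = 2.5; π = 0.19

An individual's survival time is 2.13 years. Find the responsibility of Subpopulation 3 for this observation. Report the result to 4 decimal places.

By Bayes' theorem, P(k | x) = w_k f_k(x) / Σ_j w_j f_j(x).
Component likelihoods at x = 2.13 years:
  f_1 = 0.4·e^(−0.4·2.13) = 0.4·e^(−0.8520) = 0.170624
  f_2 = 1.8·e^(−1.8·2.13) = 1.8·e^(−3.8340) = 0.0389213
  f_3 = 2.1·e^(−2.1·2.13) = 2.1·e^(−4.4730) = 0.0239674
  f_4 = 2.5·e^(−2.5·2.13) = 2.5·e^(−5.3250) = 0.0121709
Weight by the priors:
  w_1·f_1 = 0.18 × 0.170624 = 0.0307124
  w_2·f_2 = 0.49 × 0.0389213 = 0.0190714
  w_3·f_3 = 0.14 × 0.0239674 = 0.00335543
  w_4·f_4 = 0.19 × 0.0121709 = 0.00231247
Marginal: 0.0307124 + 0.0190714 + 0.00335543 + 0.00231247 = 0.0554517
P(Subpopulation 3 | data) ≈ 0.0605

0.0605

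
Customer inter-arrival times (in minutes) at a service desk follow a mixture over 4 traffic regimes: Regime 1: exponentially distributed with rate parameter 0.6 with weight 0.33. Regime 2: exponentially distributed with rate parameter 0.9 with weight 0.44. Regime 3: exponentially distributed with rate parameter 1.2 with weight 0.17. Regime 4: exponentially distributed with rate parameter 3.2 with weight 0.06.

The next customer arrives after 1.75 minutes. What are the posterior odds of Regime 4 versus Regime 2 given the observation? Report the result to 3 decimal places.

Only the two components matter; the odds are (π_i f_i(x)) / (π_j f_j(x)).
Evaluate each component's likelihood at the observed value:
  f_1 = 0.6·e^(−0.6·1.75) = 0.6·e^(−1.0500) = 0.209963
  f_2 = 0.9·e^(−0.9·1.75) = 0.9·e^(−1.5750) = 0.186307
  f_3 = 1.2·e^(−1.2·1.75) = 1.2·e^(−2.1000) = 0.146948
  f_4 = 3.2·e^(−3.2·1.75) = 3.2·e^(−5.6000) = 0.0118332
Odds = (0.06/0.44) × (0.0118332/0.186307) = 0.136364 × 0.0635144 ≈ 0.009

0.009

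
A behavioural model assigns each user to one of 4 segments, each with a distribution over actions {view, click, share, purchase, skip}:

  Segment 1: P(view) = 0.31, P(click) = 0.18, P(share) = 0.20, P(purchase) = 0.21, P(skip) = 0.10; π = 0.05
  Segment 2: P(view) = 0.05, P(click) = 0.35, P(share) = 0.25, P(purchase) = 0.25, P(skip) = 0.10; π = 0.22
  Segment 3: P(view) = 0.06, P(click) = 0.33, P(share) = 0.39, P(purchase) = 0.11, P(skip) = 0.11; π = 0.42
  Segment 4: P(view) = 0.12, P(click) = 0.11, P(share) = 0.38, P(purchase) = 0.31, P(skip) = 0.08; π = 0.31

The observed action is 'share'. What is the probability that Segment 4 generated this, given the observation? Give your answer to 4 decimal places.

0.3399

By Bayes' theorem, P(k | x) = P(Z=k) f_k(x) / Σ_j P(Z=j) f_j(x).
Evaluate each component's likelihood at the observed value:
  f_1 = 0.2
  f_2 = 0.25
  f_3 = 0.39
  f_4 = 0.38
Weight by the priors:
  P(Z=1)·f_1 = 0.05 × 0.2 = 0.01
  P(Z=2)·f_2 = 0.22 × 0.25 = 0.055
  P(Z=3)·f_3 = 0.42 × 0.39 = 0.1638
  P(Z=4)·f_4 = 0.31 × 0.38 = 0.1178
Evidence: 0.01 + 0.055 + 0.1638 + 0.1178 = 0.3466
Responsibility of Segment 4: 0.1178 / 0.3466 ≈ 0.3399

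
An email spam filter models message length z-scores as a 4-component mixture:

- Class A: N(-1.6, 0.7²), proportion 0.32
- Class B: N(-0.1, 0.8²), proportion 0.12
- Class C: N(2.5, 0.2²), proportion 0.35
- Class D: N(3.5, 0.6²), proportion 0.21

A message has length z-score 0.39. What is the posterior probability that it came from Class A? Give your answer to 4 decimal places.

0.0607

The responsibility of component k is π_k f_k(x) divided by Σ_j π_j f_j(x).
Normal densities:
  L_A = (1/(0.7·√(2π)))·exp(−(0.39−-1.6)²/(2·0.7²)) = 0.569918·exp(-4.04092) = 0.0100199
  L_B = (1/(0.8·√(2π)))·exp(−(0.39−-0.1)²/(2·0.8²)) = 0.498678·exp(-0.18758) = 0.413386
  L_C = (1/(0.2·√(2π)))·exp(−(0.39−2.5)²/(2·0.2²)) = 1.994711·exp(-55.65125) = 1.3516e-24
  L_D = (1/(0.6·√(2π)))·exp(−(0.39−3.5)²/(2·0.6²)) = 0.664904·exp(-13.43347) = 9.74262e-07
Unnormalised posteriors:
  π_A·L_A = 0.32 × 0.0100199 = 0.00320637
  π_B·L_B = 0.12 × 0.413386 = 0.0496063
  π_C·L_C = 0.35 × 1.3516e-24 = 4.73061e-25
  π_D·L_D = 0.21 × 9.74262e-07 = 2.04595e-07
Marginal: 0.00320637 + 0.0496063 + 4.73061e-25 + 2.04595e-07 = 0.0528129
P(Class A | 0.39) = 0.00320637 / 0.0528129 ≈ 0.0607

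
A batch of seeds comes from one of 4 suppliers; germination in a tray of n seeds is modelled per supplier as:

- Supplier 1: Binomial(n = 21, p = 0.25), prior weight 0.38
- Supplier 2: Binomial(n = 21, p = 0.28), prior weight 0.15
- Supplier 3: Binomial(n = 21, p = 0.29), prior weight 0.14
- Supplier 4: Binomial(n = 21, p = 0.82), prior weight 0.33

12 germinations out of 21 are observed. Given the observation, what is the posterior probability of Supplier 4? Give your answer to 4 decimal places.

The responsibility of component k is π_k f_k(x) divided by Σ_j π_j f_j(x).
Binomial probabilities:
  L_1 = C(21,12)·0.25^12·0.75^9 = 293930·5.96046e-08·0.0750847 = 0.00131545
  L_2 = C(21,12)·0.28^12·0.72^9 = 293930·2.32218e-07·0.0519987 = 0.00354922
  L_3 = C(21,12)·0.29^12·0.71^9 = 293930·3.53815e-07·0.0458485 = 0.0047681
  L_4 = C(21,12)·0.82^12·0.18^9 = 293930·0.0924201·1.98359e-07 = 0.00538844
Prior × likelihood for each component:
  π_1·L_1 = 0.38 × 0.00131545 = 0.000499872
  π_2·L_2 = 0.15 × 0.00354922 = 0.000532383
  π_3·L_3 = 0.14 × 0.0047681 = 0.000667533
  π_4·L_4 = 0.33 × 0.00538844 = 0.00177818
Evidence: 0.000499872 + 0.000532383 + 0.000667533 + 0.00177818 = 0.00347797
Responsibility of Supplier 4: 0.00177818 / 0.00347797 ≈ 0.5113

0.5113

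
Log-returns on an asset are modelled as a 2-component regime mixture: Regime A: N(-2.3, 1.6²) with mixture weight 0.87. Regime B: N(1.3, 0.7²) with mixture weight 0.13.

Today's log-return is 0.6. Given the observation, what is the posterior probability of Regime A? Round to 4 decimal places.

0.4829

Posterior ∝ prior × likelihood, so P(k | x) ∝ w_k f_k(x); normalise over all components.
Normal densities:
  L_A = 0.0482422
  L_B = 0.345672
Unnormalised posteriors:
  w_A·L_A = 0.87 × 0.0482422 = 0.0419707
  w_B·L_B = 0.13 × 0.345672 = 0.0449374
Sum: 0.0419707 + 0.0449374 = 0.0869082
So the posterior for Regime A is 0.0419707 / 0.0869082 ≈ 0.4829.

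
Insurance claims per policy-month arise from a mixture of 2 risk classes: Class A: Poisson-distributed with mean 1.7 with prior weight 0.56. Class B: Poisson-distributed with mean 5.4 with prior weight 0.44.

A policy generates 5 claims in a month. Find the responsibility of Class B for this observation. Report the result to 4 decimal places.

0.8627

P(component k | x) = π_k·f_k(x) / marginal(x), where marginal(x) = Σ_j π_j·f_j(x).
Poisson probabilities:
  p_A = 0.0216154
  p_B = 0.172821
Weight by the priors:
  π_A·p_A = 0.56 × 0.0216154 = 0.0121046
  π_B·p_B = 0.44 × 0.172821 = 0.0760414
Normaliser: 0.0121046 + 0.0760414 = 0.088146
P(Class B | data) = 0.0760414 / 0.088146 ≈ 0.8627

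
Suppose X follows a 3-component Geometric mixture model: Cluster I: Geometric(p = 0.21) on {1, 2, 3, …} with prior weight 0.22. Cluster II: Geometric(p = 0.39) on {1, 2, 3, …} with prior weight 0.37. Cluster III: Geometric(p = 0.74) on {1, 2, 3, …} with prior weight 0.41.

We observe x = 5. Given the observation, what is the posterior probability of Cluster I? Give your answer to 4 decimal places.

0.4572

By Bayes' theorem, P(k | x) = π_k f_k(x) / Σ_j π_j f_j(x).
Component likelihoods at x = 5:
  f_I = 0.21·(1−0.21)^4 = 0.21·0.389501 = 0.0817952
  f_II = 0.39·(1−0.39)^4 = 0.39·0.138458 = 0.0539988
  f_III = 0.74·(1−0.74)^4 = 0.74·0.00456976 = 0.00338162
Prior × likelihood for each component:
  π_I·f_I = 0.22 × 0.0817952 = 0.0179949
  π_II·f_II = 0.37 × 0.0539988 = 0.0199795
  π_III·f_III = 0.41 × 0.00338162 = 0.00138647
Evidence: 0.0179949 + 0.0199795 + 0.00138647 = 0.039361
P(Cluster I | data) = 0.0179949 / 0.039361 ≈ 0.4572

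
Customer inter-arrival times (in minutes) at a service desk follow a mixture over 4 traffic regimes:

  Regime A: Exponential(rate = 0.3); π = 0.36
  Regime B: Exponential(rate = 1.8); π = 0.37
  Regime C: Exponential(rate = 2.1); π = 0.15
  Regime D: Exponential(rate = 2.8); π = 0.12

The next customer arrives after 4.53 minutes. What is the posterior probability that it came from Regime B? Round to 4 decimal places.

0.0068

Apply Bayes' rule: the posterior for each component is proportional to its prior times its likelihood at x.
Component likelihoods at x = 4.53 minutes:
  p_A = 0.3·e^(−0.3·4.53) = 0.3·e^(−1.3590) = 0.0770753
  p_B = 1.8·e^(−1.8·4.53) = 1.8·e^(−8.1540) = 0.000517649
  p_C = 2.1·e^(−2.1·4.53) = 2.1·e^(−9.5130) = 0.000155159
  p_D = 2.8·e^(−2.8·4.53) = 2.8·e^(−12.6840) = 8.68094e-06
Weight by the priors:
  π_A·p_A = 0.36 × 0.0770753 = 0.0277471
  π_B·p_B = 0.37 × 0.000517649 = 0.00019153
  π_C·p_C = 0.15 × 0.000155159 = 2.32738e-05
  π_D·p_D = 0.12 × 8.68094e-06 = 1.04171e-06
Marginal: 0.0277471 + 0.00019153 + 2.32738e-05 + 1.04171e-06 = 0.0279629
P(Regime B | the observation) ≈ 0.0068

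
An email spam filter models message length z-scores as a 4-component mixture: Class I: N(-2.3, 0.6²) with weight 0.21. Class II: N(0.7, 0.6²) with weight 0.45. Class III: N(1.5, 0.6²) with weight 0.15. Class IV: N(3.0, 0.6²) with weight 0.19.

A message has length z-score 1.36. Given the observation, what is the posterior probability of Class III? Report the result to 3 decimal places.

0.368

By Bayes' theorem, P(k | x) = P(Z=k) f_k(x) / Σ_j P(Z=j) f_j(x).
Normal densities:
  f_I = 5.52981e-09
  f_II = 0.363087
  f_III = 0.647048
  f_IV = 0.0158645
Unnormalised posteriors:
  P(Z=I)·f_I = 0.21 × 5.52981e-09 = 1.16126e-09
  P(Z=II)·f_II = 0.45 × 0.363087 = 0.163389
  P(Z=III)·f_III = 0.15 × 0.647048 = 0.0970572
  P(Z=IV)·f_IV = 0.19 × 0.0158645 = 0.00301426
Normaliser: 1.16126e-09 + 0.163389 + 0.0970572 + 0.00301426 = 0.263461
Responsibility of Class III: 0.0970572 / 0.263461 ≈ 0.368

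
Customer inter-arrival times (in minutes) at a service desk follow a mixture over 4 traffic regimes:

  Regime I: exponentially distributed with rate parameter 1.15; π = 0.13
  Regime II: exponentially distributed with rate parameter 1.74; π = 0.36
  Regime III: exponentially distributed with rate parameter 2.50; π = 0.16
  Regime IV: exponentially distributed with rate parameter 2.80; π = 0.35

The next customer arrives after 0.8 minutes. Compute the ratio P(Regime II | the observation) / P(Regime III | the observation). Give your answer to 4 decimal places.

Posterior odds = (π_i f_i(x)) / (π_j f_j(x)); the normalising sum cancels.
Evaluate each component's likelihood at the observed value:
  L_I = 0.458297
  L_II = 0.432525
  L_III = 0.338338
  L_IV = 0.298084
Posterior odds = (π_II·L_II) / (π_III·L_III) = (0.36·0.432525) / (0.16·0.338338) = 0.155709 / 0.0541341 ≈ 2.8764

2.8764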